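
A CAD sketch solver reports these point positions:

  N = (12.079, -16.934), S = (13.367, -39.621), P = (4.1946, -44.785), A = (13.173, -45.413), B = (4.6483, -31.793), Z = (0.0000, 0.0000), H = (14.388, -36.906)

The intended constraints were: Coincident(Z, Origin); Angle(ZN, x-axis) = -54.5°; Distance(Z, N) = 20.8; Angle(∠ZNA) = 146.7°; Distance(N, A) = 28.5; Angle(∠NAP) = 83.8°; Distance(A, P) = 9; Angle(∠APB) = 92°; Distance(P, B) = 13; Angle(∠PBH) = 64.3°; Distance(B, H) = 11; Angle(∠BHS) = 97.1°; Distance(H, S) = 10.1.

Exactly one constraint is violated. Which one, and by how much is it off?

Distance(H, S) = 10.1 — off by 7.20.

Z = (0.00, 0.00) ✓; ZN at -54.50° ✓; |ZN| = 20.80 ✓; ∠ZNA = 146.7° ✓; |NA| = 28.50 ✓; ∠NAP = 83.80° ✓; |AP| = 9.000 ✓; ∠APB = 92.00° ✓; |PB| = 13.00 ✓; ∠PBH = 64.30° ✓; |BH| = 11.00 ✓; ∠BHS = 97.09° ✓; |HS| = 2.901 ✗.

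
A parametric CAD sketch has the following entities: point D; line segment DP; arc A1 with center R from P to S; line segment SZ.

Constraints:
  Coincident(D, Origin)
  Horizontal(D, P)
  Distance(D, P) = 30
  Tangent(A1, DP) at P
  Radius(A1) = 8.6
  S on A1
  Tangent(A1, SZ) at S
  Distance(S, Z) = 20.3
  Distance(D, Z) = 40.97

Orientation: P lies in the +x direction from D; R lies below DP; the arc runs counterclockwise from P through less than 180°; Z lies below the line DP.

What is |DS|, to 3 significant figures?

24.4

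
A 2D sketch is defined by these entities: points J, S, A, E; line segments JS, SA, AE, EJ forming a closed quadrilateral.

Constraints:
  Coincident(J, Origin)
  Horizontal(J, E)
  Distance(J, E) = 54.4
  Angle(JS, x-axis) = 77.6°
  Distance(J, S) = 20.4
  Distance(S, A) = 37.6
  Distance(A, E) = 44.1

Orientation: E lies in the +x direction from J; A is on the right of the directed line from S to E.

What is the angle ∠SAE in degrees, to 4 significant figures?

82.03°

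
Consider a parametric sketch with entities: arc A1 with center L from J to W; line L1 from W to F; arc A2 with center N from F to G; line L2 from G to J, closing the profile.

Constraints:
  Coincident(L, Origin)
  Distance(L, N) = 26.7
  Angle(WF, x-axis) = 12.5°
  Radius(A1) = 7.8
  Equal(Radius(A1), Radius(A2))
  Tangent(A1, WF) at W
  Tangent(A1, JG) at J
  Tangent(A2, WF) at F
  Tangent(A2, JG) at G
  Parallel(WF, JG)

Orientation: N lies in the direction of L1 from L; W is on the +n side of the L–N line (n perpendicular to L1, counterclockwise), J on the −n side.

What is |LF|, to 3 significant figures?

27.8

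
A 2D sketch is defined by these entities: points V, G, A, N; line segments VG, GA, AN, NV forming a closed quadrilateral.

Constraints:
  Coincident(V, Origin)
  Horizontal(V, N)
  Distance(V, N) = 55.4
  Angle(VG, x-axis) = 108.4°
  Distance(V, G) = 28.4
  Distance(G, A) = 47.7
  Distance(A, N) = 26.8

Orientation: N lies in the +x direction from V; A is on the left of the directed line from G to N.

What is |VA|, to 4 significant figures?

43.53

Checks: VG at 108.4° ✓; |GA| = 47.70 ✓; |AN| = 26.80 ✓.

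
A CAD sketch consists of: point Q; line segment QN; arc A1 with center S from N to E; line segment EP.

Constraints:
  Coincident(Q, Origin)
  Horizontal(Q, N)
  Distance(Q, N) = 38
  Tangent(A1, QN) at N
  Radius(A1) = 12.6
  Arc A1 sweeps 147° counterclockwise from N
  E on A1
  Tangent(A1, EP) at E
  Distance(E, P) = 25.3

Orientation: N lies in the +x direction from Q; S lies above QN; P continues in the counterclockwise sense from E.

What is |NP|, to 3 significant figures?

39.6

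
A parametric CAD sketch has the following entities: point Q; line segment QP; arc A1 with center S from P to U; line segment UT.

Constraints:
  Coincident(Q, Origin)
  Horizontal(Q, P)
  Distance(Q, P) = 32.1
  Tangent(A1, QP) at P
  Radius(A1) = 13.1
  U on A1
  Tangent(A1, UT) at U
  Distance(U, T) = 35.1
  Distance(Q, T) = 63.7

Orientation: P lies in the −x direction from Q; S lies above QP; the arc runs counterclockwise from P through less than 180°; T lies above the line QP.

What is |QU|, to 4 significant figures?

29.08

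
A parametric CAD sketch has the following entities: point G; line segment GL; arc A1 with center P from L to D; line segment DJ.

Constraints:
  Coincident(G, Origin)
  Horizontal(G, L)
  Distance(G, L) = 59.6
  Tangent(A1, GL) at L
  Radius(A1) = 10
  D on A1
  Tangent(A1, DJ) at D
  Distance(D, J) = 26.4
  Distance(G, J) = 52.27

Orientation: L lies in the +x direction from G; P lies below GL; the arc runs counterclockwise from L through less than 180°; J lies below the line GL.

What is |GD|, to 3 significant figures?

50.6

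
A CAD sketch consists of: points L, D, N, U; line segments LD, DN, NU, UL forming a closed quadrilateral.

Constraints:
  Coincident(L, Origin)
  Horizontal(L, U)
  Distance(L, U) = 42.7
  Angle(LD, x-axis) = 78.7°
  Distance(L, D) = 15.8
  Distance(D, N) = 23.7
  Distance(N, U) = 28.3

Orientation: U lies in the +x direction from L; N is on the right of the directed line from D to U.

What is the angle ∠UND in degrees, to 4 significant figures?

109.4°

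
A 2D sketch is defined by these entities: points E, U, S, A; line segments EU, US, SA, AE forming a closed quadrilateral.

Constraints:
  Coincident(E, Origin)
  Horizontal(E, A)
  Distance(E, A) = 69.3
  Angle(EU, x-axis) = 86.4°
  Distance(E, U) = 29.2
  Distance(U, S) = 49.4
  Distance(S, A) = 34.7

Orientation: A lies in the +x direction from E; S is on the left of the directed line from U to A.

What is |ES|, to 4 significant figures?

59.18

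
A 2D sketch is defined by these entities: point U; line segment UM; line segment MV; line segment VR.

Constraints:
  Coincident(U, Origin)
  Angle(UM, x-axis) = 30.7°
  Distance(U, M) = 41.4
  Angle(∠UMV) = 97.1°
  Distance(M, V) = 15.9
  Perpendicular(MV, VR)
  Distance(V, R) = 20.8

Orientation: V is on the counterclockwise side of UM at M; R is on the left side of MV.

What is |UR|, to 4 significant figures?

29.21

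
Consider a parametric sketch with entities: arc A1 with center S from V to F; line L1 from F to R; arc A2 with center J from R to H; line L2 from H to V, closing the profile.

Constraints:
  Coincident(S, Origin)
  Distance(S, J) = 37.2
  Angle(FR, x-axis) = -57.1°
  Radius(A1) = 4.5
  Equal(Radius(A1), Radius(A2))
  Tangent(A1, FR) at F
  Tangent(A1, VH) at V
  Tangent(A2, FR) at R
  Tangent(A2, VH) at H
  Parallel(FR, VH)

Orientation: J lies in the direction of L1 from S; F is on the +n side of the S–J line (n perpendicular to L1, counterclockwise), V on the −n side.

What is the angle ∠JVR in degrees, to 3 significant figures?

6.70°

Tangency of A1 to both parallel lines with radius 4.5 puts F and V at S ± 4.5·n: F = (3.78, 2.44), V = (-3.78, -2.44). Equal radii place R and H the same way about J: R = J + 4.5·n = (24.0, -28.8), H = J − 4.5·n = (16.4, -33.7). Then cos ∠JVR = VJ·VR / (|VJ||VR|), giving 6.70°.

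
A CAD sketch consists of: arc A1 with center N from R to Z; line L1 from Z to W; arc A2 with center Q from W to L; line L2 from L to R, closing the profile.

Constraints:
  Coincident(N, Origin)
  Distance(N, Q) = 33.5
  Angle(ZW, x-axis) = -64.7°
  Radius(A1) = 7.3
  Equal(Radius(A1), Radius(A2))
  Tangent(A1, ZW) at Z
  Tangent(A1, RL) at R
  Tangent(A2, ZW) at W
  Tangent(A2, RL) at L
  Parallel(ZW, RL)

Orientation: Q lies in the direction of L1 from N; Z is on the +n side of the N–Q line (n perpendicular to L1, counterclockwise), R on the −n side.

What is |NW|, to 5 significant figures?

34.286

Tangency of A1 to both parallel lines with radius 7.3 puts Z and R at N ± 7.3·n: Z = (6.5998, 3.1197), R = (-6.5998, -3.1197). Equal radii place W and L the same way about Q: W = Q + 7.3·n = (20.916, -27.167), L = Q − 7.3·n = (7.7167, -33.406). Then |NW| = |W − N| = 34.286.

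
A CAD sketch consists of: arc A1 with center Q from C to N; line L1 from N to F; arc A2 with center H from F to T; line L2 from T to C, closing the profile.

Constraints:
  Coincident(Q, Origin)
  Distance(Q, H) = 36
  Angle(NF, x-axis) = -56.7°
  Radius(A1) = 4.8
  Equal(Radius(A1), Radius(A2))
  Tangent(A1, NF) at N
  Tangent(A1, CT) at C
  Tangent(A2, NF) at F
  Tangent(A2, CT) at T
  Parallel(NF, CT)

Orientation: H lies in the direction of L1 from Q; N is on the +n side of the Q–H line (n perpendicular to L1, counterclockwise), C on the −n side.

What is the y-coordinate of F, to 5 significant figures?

-27.454

The slot axis is L1's direction at -56.7°, so u = (cos -56.7°, sin -56.7°) = (0.54902, -0.83581) and n = (−sin -56.7°, cos -56.7°) = (0.83581, 0.54902). Q is at the origin and H lies 36.0 along u from Q, so H = 36.0·u = (19.765, -30.089). Tangency of A1 to both parallel lines with radius 4.8 puts N and C at Q ± 4.8·n: N = (4.0119, 2.6353), C = (-4.0119, -2.6353). Equal radii place F and T the same way about H: F = H + 4.8·n = (23.777, -27.454), T = H − 4.8·n = (15.753, -32.724). So F.y = -27.454.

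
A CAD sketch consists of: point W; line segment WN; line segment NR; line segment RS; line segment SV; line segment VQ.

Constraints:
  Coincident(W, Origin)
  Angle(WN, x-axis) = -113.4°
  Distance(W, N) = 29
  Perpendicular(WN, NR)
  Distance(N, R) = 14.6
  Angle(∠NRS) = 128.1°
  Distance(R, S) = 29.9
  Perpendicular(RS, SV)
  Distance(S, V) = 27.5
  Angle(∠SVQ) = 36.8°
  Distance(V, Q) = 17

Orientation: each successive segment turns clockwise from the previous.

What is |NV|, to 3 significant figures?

42.1

W is at the origin; WN runs at -113.4° with length 29.0, so N = (-11.5, -26.6). WN is perpendicular to NR, so NR runs at 157°; with |NR| = 14.6, R = (-24.9, -20.8). ∠NRS = 128.1° gives RS at 105° from the x-axis; with |RS| = 29.9, S = (-32.5, 8.10). RS is perpendicular to SV, so SV runs at 14.7°; with |SV| = 27.5, V = (-5.90, 15.1). Then |NV| = |V − N| = 42.1.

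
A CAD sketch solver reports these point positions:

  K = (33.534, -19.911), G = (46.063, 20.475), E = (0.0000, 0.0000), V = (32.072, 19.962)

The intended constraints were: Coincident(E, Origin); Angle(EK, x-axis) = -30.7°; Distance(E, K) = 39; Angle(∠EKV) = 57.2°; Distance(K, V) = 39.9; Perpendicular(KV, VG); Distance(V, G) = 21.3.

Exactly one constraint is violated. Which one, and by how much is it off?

Distance(V, G) = 21.3 — off by 7.30.

E = (0.00, 0.00) ✓; EK at -30.70° ✓; |EK| = 39.00 ✓; ∠EKV = 57.20° ✓; |KV| = 39.90 ✓; ∠(KV, VG) = 90.00° ✓; |VG| = 14.00 ✗.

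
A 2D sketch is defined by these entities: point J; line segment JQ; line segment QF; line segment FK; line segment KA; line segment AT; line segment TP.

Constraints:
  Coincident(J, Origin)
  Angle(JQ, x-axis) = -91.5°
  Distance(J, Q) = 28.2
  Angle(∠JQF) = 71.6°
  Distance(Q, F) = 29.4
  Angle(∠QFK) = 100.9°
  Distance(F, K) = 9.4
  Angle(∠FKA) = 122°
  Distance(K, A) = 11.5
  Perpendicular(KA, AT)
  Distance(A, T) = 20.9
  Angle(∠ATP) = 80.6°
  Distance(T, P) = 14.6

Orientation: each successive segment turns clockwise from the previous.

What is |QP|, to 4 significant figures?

21.64

J is at the origin; JQ runs at -91.5° with length 28.2, so Q = (-0.7382, -28.19). ∠JQF = 71.6° gives QF at 160.1° from the x-axis; with |QF| = 29.4, F = (-28.38, -18.18). ∠QFK = 100.9° gives FK at 81.00° from the x-axis; with |FK| = 9.4, K = (-26.91, -8.899). ∠FKA = 122.0° gives KA at 23.00° from the x-axis; with |KA| = 11.5, A = (-16.33, -4.405). KA is perpendicular to AT, so AT runs at -67.00°; with |AT| = 20.9, T = (-8.160, -23.64). ∠ATP = 80.6° gives TP at -166.4° from the x-axis; with |TP| = 14.6, P = (-22.35, -27.08). Then |QP| = |P − Q| = 21.64.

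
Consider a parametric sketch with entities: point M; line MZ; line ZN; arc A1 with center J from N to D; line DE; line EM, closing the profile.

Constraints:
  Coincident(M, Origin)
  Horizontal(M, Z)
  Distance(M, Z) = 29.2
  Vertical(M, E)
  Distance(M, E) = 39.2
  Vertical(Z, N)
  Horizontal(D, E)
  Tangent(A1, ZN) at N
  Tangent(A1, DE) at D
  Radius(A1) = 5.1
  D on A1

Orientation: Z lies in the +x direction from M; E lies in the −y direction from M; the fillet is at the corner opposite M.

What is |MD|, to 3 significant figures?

46.0

The virtual corner opposite M is at (29.2, -39.2). A1 meets ZN tangentially, so JN is at right angles to ZN and tangency of A1 to DE means the radius JD is perpendicular to DE, with radius 5.1, so the center J sits 5.1 in from both sides at J = (24.1, -34.1). That places the tangent points at N = (29.2, -34.1) on ZN and D = (24.1, -39.2) on DE. Then |MD| = |D − M| = 46.0.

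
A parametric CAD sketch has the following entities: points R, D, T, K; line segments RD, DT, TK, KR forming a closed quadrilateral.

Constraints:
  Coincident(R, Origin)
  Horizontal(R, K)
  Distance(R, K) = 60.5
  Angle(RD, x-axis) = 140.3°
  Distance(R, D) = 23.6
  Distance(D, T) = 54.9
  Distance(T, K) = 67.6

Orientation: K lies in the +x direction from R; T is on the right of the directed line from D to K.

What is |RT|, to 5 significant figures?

35.704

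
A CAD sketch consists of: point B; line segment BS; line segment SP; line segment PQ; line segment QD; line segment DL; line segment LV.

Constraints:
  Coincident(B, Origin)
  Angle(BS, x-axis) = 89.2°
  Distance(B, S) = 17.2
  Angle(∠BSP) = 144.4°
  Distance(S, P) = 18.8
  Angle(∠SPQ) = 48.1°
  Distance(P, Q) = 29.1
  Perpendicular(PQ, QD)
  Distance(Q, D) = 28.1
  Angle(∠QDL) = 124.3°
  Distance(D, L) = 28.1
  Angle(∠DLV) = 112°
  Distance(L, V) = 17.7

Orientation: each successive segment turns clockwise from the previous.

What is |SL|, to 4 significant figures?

30.68

B is at the origin; BS runs at 89.2° with length 17.2, so S = (0.2401, 17.20). ∠BSP = 144.4° gives SP at 53.60° from the x-axis; with |SP| = 18.8, P = (11.40, 32.33). ∠SPQ = 48.1° gives PQ at -78.30° from the x-axis; with |PQ| = 29.1, Q = (17.30, 3.835). The perpendicularity gives QD at right angles to PQ, so QD runs at -168.3°; with |QD| = 28.1, D = (-10.22, -1.863). ∠QDL = 124.3° gives DL at 136.0° from the x-axis; with |DL| = 28.1, L = (-30.43, 17.66). Then |SL| = |L − S| = 30.68.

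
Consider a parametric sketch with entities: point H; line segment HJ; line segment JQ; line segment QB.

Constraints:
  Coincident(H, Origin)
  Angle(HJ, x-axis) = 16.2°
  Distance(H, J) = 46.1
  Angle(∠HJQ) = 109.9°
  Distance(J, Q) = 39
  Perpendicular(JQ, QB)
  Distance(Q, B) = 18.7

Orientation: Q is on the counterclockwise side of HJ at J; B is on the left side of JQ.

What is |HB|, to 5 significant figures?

59.989

H is at the origin; HJ runs at 16.2° with length 46.1, so J = 46.1·(cos 16.2°, sin 16.2°) = (44.270, 12.861). ∠HJQ = 109.9°, so JQ runs at 16.2° + (180° − 109.9°) = 86.300° from the x-axis; with |JQ| = 39.0, Q = J + 39.0·(cos 86.300°, sin 86.300°) = (46.786, 51.780). JQ is perpendicular to QB; with |QB| = 18.7 on the left of JQ, B = Q + 18.7·(-0.99792, 0.064532) = (28.125, 52.987). Then |HB| = |B − H| = 59.989.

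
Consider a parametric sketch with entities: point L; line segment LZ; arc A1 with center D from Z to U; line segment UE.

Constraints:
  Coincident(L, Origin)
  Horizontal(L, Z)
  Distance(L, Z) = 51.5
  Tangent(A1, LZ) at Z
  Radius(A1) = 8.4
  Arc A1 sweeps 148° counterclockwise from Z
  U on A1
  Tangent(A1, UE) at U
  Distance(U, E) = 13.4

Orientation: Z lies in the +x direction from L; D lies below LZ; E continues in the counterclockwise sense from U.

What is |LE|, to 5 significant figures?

62.641

On A1, Z sits at bearing 90° from D; a 148° counterclockwise sweep puts U at bearing 238°, so U = D + 8.4·(cos 238°, sin 238°) = (47.049, -15.524). A1 meets UE tangentially, so DU is at right angles to UE, so UE runs along (−sin 238°, cos 238°); with |UE| = 13.4, E = (58.413, -22.625). Then |LE| = |E − L| = 62.641.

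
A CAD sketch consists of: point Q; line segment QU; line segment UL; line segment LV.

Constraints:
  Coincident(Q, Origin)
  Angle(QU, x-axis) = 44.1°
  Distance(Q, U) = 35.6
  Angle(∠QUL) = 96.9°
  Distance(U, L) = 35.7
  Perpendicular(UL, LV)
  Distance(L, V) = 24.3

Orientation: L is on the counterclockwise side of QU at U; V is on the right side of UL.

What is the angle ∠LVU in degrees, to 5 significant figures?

55.758°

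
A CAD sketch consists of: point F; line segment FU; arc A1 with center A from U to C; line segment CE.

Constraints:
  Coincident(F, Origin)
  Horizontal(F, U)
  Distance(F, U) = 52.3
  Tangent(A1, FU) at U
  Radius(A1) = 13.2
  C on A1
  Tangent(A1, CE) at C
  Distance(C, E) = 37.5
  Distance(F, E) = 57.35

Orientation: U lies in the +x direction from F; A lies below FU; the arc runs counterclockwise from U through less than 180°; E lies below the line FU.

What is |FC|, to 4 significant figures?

40.77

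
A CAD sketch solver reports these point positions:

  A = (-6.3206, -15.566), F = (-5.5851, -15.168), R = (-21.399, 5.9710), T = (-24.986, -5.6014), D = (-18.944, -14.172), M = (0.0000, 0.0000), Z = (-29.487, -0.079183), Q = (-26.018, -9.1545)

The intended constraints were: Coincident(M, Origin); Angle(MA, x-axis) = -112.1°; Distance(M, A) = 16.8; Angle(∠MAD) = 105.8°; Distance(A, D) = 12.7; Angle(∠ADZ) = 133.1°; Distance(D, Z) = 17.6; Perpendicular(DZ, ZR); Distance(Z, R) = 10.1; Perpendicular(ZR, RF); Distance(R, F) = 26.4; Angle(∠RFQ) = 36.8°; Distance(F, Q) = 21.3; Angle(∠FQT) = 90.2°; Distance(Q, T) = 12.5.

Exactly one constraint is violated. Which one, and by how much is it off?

Distance(Q, T) = 12.5 — off by 8.80.

M = (0.00, 0.00) ✓; MA at -112.1° ✓; |MA| = 16.80 ✓; ∠MAD = 105.8° ✓; |AD| = 12.70 ✓; ∠ADZ = 133.1° ✓; |DZ| = 17.60 ✓; ∠(DZ, ZR) = 90.00° ✓; |ZR| = 10.10 ✓; ∠(ZR, RF) = 90.00° ✓; |RF| = 26.40 ✓; ∠RFQ = 36.80° ✓; |FQ| = 21.30 ✓; ∠FQT = 90.20° ✓; |QT| = 3.700 ✗.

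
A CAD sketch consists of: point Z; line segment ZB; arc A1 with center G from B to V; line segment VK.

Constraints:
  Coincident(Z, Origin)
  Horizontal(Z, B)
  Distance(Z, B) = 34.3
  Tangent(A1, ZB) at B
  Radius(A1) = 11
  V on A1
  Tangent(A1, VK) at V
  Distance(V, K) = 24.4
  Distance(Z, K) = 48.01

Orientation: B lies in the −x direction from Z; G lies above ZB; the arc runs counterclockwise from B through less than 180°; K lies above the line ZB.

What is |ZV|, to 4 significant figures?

27.45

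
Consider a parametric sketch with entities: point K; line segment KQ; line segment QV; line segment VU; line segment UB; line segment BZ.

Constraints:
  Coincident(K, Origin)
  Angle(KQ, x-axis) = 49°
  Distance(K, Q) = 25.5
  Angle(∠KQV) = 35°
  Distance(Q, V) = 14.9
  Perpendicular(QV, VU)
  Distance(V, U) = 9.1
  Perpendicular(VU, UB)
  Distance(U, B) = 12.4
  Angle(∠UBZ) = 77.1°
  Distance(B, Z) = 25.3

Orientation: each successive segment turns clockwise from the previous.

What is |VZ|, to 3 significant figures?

17.0

K is at the origin; KQ runs at 49.0° with length 25.5, so Q = (16.7, 19.2). ∠KQV = 35.0° gives QV at -96.0° from the x-axis; with |QV| = 14.9, V = (15.2, 4.43). The perpendicularity gives VU at right angles to QV, so VU runs at 174°; with |VU| = 9.1, U = (6.12, 5.38). The perpendicularity gives UB at right angles to VU, so UB runs at 84.0°; with |UB| = 12.4, B = (7.42, 17.7). ∠UBZ = 77.1° gives BZ at -18.9° from the x-axis; with |BZ| = 25.3, Z = (31.4, 9.51). Then |VZ| = |Z − V| = 17.0.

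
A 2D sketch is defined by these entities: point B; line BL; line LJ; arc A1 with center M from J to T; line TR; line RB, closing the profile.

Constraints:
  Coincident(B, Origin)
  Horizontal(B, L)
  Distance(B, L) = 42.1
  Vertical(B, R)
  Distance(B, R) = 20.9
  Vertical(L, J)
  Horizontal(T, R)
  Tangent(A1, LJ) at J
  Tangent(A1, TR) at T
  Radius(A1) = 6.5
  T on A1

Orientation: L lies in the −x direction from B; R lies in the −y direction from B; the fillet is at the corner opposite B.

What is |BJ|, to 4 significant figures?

44.49

B is at the origin; B and L share the same y with |BL| = 42.1 and L on the −x side, so L = (-42.10, 0.000). B and R share the same x with |BR| = 20.9 and R on the −y side, so R = (0.000, -20.90). The virtual corner opposite B is at (-42.10, -20.90). Since A1 is tangent to LJ there, MJ ⟂ LJ and tangency of A1 to TR means the radius MT is perpendicular to TR, with radius 6.5, so the center M sits 6.5 in from both sides at M = (-35.60, -14.40). That places the tangent points at J = (-42.10, -14.40) on LJ and T = (-35.60, -20.90) on TR. Then |BJ| = |J − B| = 44.49.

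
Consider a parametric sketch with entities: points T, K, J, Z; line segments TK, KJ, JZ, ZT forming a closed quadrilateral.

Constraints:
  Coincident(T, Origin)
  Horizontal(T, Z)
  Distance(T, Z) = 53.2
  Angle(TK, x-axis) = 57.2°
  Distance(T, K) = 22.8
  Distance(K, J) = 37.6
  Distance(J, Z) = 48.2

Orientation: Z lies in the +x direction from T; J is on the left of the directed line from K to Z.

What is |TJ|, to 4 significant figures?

60.10

T is at the origin; TZ is horizontal with |TZ| = 53.2 and Z in +x, so Z = (53.2, 0). TK runs at 57.2° with |TK| = 22.8, so K = (12.35, 19.16). J is determined by |KJ| = 37.6 and |JZ| = 48.2 together: it lies at the intersection of circle(K, 37.6) and circle(Z, 48.2). With |KZ| = 45.12, the foot of the radical line on KZ is 12.48 from K and the perpendicular offset is √(37.6² − 12.48²) = 35.47. Taking the left-of-KZ solution: J = (38.72, 45.97).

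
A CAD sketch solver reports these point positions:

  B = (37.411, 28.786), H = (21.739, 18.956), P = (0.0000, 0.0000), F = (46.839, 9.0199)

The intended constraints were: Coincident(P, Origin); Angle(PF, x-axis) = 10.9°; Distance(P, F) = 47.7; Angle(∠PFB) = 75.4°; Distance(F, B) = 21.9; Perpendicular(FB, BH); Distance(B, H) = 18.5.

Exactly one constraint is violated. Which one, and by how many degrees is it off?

Perpendicular(FB, BH) — off by 6.60°.

P = (0.00, 0.00) ✓; PF at 10.90° ✓; |PF| = 47.70 ✓; ∠PFB = 75.40° ✓; |FB| = 21.90 ✓; ∠(FB, BH) = 96.60° ✗; |BH| = 18.50 ✓.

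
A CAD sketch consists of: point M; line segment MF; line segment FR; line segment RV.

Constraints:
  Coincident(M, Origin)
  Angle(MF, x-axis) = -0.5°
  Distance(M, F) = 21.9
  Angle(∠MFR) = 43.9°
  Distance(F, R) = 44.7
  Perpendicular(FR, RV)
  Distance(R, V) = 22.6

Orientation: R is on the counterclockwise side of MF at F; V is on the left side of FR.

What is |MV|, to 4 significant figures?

29.86

∠MFR = 43.9°, so FR runs at -0.5° + (180° − 43.9°) = 135.6° from the x-axis; with |FR| = 44.7, R = F + 44.7·(cos 135.6°, sin 135.6°) = (-10.04, 31.08). The perpendicularity gives RV at right angles to FR; with |RV| = 22.6 on the left of FR, V = R + 22.6·(-0.6997, -0.7145) = (-25.85, 14.94). Then |MV| = |V − M| = 29.86.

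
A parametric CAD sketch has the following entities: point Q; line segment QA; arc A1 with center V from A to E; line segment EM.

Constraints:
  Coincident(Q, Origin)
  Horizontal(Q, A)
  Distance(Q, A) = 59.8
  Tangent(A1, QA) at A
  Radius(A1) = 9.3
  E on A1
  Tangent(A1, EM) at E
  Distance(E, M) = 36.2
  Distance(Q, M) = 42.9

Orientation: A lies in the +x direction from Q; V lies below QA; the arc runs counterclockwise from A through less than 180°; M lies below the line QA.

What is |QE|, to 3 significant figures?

52.8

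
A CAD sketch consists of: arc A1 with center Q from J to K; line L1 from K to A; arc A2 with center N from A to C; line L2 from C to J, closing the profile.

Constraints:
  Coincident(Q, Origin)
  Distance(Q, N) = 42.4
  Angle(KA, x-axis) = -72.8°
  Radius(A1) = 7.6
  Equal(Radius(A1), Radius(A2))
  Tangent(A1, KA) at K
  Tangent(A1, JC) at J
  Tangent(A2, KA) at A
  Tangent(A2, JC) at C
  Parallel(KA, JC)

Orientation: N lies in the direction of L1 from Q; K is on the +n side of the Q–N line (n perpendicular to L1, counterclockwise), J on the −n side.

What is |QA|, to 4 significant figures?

43.08

Tangency of A1 to both parallel lines with radius 7.6 puts K and J at Q ± 7.6·n: K = (7.260, 2.247), J = (-7.260, -2.247). Equal radii place A and C the same way about N: A = N + 7.6·n = (19.80, -38.26), C = N − 7.6·n = (5.278, -42.75). Then |QA| = |A − Q| = 43.08.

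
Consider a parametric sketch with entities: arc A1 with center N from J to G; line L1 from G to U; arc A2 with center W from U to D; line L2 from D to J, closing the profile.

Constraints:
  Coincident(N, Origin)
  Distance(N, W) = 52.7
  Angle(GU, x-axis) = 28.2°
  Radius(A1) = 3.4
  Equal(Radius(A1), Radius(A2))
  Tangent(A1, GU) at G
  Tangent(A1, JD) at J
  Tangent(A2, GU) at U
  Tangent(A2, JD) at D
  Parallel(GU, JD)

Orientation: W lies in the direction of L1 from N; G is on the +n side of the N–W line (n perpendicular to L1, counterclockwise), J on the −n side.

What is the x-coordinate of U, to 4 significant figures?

44.84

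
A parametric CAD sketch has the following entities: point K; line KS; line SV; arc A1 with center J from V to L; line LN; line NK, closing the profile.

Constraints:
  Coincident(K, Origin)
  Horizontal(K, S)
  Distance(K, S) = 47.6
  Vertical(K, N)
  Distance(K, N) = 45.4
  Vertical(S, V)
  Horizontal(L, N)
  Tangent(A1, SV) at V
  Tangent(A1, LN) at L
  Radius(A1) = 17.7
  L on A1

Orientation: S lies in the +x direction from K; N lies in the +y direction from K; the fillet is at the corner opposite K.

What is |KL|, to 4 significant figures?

54.36

The virtual corner opposite K is at (47.60, 45.40). A1 meets SV tangentially, so JV is at right angles to SV and tangency of A1 to LN means the radius JL is perpendicular to LN, with radius 17.7, so the center J sits 17.7 in from both sides at J = (29.90, 27.70). That places the tangent points at V = (47.60, 27.70) on SV and L = (29.90, 45.40) on LN. Then |KL| = |L − K| = 54.36.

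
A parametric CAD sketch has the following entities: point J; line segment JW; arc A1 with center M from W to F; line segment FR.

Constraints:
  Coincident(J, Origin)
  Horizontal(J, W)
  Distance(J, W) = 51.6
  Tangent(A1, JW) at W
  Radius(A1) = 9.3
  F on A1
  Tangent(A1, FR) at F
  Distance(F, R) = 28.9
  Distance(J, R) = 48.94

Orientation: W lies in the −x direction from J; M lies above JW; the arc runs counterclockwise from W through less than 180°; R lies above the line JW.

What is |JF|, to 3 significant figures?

43.2

Checks: |MW| = 9.300 ✓; |MF| = 9.300 ✓; ∠(MF, FR) = 90.00° ✓; |FR| = 28.90 ✓; |JR| = 48.94 ✓.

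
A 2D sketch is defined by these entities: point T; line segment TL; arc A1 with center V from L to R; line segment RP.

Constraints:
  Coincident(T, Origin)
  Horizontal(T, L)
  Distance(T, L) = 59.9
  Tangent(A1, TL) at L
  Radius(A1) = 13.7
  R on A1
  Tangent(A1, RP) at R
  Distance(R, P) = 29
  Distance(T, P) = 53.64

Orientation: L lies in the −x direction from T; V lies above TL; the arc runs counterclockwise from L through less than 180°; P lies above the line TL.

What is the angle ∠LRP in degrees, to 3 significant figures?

143°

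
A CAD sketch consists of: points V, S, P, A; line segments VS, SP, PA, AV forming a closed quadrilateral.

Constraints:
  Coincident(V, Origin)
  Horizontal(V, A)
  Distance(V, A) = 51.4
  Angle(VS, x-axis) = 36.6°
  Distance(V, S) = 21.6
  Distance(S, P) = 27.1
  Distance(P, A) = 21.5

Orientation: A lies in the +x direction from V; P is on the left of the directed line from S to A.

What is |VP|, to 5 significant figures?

47.866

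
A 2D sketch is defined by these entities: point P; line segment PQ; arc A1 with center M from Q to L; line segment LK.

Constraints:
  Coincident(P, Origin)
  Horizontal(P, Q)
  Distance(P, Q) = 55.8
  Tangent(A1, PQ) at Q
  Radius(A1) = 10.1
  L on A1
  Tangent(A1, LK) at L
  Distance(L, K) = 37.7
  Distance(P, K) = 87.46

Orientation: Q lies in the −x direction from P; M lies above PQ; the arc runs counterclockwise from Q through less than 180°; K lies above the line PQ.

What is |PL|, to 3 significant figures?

51.8

Checks: |ML| = 10.10 ✓; ∠(ML, LK) = 90.00° ✓; |LK| = 37.70 ✓; |PK| = 87.46 ✓.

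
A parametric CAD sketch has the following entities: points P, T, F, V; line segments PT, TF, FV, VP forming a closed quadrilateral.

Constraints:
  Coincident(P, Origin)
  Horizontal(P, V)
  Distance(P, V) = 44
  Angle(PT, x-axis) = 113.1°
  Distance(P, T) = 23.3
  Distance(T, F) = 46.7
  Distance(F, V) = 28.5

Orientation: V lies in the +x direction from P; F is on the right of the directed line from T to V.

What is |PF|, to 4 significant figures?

24.99

Checks: |TF| = 46.70 ✓; |FV| = 28.50 ✓.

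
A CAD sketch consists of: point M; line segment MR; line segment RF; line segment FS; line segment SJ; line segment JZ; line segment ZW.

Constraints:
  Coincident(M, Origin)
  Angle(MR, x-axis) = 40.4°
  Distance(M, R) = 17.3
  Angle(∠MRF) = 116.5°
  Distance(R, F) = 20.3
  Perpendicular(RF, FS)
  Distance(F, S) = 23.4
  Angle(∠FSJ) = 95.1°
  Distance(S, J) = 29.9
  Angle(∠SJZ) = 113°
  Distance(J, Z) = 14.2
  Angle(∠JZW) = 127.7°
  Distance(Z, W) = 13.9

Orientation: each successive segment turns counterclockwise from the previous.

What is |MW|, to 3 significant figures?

14.9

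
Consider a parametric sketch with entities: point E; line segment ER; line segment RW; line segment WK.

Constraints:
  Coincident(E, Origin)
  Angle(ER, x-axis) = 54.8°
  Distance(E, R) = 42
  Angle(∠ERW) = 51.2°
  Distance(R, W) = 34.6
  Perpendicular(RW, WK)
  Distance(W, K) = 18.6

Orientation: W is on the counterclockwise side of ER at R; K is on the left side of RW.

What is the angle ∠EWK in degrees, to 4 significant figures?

14.20°

E is at the origin; ER runs at 54.8° with length 42.0, so R = 42.0·(cos 54.8°, sin 54.8°) = (24.21, 34.32). ∠ERW = 51.2°, so RW runs at 54.8° + (180° − 51.2°) = 183.6° from the x-axis; with |RW| = 34.6, W = R + 34.6·(cos 183.6°, sin 183.6°) = (-10.32, 32.15). RW is perpendicular to WK; with |WK| = 18.6 on the left of RW, K = W + 18.6·(0.06279, -0.9980) = (-9.154, 13.58). Then cos ∠EWK = WE·WK / (|WE||WK|), giving 14.20°.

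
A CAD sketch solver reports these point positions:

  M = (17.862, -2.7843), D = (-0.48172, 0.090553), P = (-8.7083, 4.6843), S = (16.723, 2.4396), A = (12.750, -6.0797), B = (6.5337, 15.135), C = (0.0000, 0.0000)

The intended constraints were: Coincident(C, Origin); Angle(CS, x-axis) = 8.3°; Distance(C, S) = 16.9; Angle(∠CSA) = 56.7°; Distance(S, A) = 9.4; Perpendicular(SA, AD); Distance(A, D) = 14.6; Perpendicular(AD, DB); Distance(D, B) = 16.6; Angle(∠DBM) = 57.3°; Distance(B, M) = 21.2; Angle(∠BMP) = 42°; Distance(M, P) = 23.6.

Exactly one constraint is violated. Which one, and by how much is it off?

Distance(M, P) = 23.6 — off by 4.00.

C = (0.00, 0.00) ✓; CS at 8.300° ✓; |CS| = 16.90 ✓; ∠CSA = 56.70° ✓; |SA| = 9.400 ✓; ∠(SA, AD) = 90.00° ✓; |AD| = 14.60 ✓; ∠(AD, DB) = 90.00° ✓; |DB| = 16.60 ✓; ∠DBM = 57.30° ✓; |BM| = 21.20 ✓; ∠BMP = 42.00° ✓; |MP| = 27.60 ✗.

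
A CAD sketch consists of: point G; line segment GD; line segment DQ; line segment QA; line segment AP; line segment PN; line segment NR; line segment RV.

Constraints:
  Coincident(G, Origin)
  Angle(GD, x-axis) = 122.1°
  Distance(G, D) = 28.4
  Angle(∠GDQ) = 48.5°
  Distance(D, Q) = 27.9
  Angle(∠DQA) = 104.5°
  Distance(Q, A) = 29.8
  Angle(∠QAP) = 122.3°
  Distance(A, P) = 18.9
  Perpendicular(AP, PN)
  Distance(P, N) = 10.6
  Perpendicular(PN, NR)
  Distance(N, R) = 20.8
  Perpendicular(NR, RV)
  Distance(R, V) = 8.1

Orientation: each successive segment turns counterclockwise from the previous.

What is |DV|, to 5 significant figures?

43.325

G is at the origin; GD runs at 122.1° with length 28.4, so D = (-15.092, 24.058). ∠GDQ = 48.5° gives DQ at -106.40° from the x-axis; with |DQ| = 27.9, Q = (-22.969, -2.7066). ∠DQA = 104.5° gives QA at -30.900° from the x-axis; with |QA| = 29.8, A = (2.6013, -18.010). ∠QAP = 122.3° gives AP at 26.800° from the x-axis; with |AP| = 18.9, P = (19.471, -9.4885). AP ⟂ PN, so PN runs at 116.80°; with |PN| = 10.6, N = (14.692, -0.027131). PN is perpendicular to NR, so NR runs at -153.20°; with |NR| = 20.8, R = (-3.8739, -9.4054). NR ⟂ RV, so RV runs at -63.200°; with |RV| = 8.1, V = (-0.22182, -16.635). Then |DV| = |V − D| = 43.325.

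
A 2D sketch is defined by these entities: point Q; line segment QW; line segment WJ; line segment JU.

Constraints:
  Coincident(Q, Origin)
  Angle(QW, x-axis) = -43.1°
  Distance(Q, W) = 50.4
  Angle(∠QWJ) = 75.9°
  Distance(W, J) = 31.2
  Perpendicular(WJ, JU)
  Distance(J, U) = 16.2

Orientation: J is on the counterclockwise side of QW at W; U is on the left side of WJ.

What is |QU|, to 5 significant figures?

37.764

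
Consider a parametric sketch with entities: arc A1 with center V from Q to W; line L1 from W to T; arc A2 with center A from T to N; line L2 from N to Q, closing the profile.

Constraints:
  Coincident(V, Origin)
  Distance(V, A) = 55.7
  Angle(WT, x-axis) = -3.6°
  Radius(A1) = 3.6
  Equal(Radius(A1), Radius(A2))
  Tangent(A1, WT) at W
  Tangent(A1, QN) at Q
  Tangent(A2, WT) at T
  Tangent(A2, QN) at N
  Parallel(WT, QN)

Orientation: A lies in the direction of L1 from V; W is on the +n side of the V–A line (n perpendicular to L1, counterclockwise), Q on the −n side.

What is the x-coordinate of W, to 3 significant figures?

0.226

V is at the origin and A lies 55.7 along u from V, so A = 55.7·u = (55.6, -3.50). Tangency of A1 to both parallel lines with radius 3.6 puts W and Q at V ± 3.6·n: W = (0.226, 3.59), Q = (-0.226, -3.59). So W.x = 0.226.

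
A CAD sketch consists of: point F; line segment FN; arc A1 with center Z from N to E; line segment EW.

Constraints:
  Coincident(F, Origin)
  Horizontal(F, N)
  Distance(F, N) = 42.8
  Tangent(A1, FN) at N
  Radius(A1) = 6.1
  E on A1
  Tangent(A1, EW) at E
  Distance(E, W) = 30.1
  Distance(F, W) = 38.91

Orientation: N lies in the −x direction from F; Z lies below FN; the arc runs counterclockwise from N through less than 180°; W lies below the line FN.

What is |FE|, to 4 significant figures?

48.02

Checks: |ZE| = 6.100 ✓; ∠(ZE, EW) = 90.00° ✓; |EW| = 30.10 ✓; |FW| = 38.91 ✓.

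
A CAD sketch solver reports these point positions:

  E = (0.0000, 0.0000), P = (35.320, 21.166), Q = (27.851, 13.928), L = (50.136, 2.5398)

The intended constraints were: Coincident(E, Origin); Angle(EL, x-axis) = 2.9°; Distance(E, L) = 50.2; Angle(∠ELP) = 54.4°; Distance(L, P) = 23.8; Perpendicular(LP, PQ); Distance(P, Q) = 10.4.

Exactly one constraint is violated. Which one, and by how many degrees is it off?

Perpendicular(LP, PQ) — off by 5.60°.

E = (0.00, 0.00) ✓; EL at 2.900° ✓; |EL| = 50.20 ✓; ∠ELP = 54.40° ✓; |LP| = 23.80 ✓; ∠(LP, PQ) = 95.60° ✗; |PQ| = 10.40 ✓.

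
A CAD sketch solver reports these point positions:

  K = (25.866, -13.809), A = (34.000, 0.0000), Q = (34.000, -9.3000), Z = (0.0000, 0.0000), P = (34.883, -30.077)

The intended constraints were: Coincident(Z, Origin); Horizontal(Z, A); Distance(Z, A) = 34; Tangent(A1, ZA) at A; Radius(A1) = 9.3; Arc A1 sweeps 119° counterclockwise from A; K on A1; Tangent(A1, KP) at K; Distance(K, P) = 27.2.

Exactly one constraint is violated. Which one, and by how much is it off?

Distance(K, P) = 27.2 — off by 8.60.

Z = (0.00, 0.00) ✓; Z.y = 0.00, A.y = 0.00 ✓; |ZA| = 34.00 ✓; ∠(QA, AZ) = 90.00° ✓; |QA| = 9.300 ✓; bearing(Q→K) − bearing(Q→A) = 119.0° ✓; |QK| = 9.300 ✓; ∠(QK, KP) = 90.00° ✓; |KP| = 18.60 ✗.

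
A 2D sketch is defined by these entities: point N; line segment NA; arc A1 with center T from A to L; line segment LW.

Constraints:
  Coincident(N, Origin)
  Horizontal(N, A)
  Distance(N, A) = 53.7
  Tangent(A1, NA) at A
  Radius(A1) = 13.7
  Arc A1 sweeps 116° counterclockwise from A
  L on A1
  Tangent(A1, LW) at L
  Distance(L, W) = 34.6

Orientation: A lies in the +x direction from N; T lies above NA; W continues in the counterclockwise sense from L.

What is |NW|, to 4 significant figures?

71.88

N is at the origin; N and A share the same y with |NA| = 53.7 and A on the +x side, so A = (53.70, 0.000). A1 meets NA tangentially, so TA is at right angles to NA, so T = A + (0, 13.7) = (53.70, 13.70). On A1, A sits at bearing -90° from T; a 116° counterclockwise sweep puts L at bearing 26°, so L = T + 13.7·(cos 26°, sin 26°) = (66.01, 19.71). Tangency of A1 to LW means the radius TL is perpendicular to LW, so LW runs along (−sin 26°, cos 26°); with |LW| = 34.6, W = (50.85, 50.80). Then |NW| = |W − N| = 71.88.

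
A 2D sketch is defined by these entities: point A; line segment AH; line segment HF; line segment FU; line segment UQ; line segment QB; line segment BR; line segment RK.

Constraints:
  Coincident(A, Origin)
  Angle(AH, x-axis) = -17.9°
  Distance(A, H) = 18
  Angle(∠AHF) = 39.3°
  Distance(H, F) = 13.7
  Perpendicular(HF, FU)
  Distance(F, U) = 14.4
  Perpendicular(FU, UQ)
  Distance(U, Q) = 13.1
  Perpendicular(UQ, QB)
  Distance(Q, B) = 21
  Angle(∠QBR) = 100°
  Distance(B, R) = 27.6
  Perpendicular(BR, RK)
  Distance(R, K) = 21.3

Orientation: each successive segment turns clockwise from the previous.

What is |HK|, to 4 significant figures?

32.91

A is at the origin; AH runs at -17.9° with length 18.0, so H = (17.13, -5.532). ∠AHF = 39.3° gives HF at -158.6° from the x-axis; with |HF| = 13.7, F = (4.373, -10.53). The perpendicularity gives FU at right angles to HF, so FU runs at 111.4°; with |FU| = 14.4, U = (-0.8810, 2.876). FU ⟂ UQ, so UQ runs at 21.40°; with |UQ| = 13.1, Q = (11.32, 7.656). The perpendicularity gives QB at right angles to UQ, so QB runs at -68.60°; with |QB| = 21.0, B = (18.98, -11.90). ∠QBR = 100.0° gives BR at -148.6° from the x-axis; with |BR| = 27.6, R = (-4.580, -26.28). The perpendicularity gives RK at right angles to BR, so RK runs at 121.4°; with |RK| = 21.3, K = (-15.68, -8.096). Then |HK| = |K − H| = 32.91.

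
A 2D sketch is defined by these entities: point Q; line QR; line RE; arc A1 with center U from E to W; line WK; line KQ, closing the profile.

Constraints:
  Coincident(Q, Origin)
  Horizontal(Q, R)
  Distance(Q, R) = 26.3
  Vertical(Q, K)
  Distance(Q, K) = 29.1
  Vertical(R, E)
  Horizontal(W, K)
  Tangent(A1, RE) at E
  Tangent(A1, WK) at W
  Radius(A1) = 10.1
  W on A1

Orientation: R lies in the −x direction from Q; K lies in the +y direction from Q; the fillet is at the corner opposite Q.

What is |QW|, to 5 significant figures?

33.305

Q is at the origin; QR is horizontal with |QR| = 26.3 and R on the −x side, so R = (-26.300, 0.0000). Q and K share the same x with |QK| = 29.1 and K on the +y side, so K = (0.0000, 29.100). The virtual corner opposite Q is at (-26.300, 29.100). A1 meets RE tangentially, so UE is at right angles to RE and the tangent condition forces UW to be normal to WK, with radius 10.1, so the center U sits 10.1 in from both sides at U = (-16.200, 19.000). That places the tangent points at E = (-26.300, 19.000) on RE and W = (-16.200, 29.100) on WK. Then |QW| = |W − Q| = 33.305.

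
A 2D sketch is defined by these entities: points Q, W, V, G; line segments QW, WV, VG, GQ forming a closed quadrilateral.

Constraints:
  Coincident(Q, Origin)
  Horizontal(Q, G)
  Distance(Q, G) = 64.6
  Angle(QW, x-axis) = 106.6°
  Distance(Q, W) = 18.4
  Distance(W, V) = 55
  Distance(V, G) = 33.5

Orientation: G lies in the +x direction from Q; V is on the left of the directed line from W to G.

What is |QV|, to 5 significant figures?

56.678

Checks: |WV| = 55.00 ✓; |VG| = 33.50 ✓.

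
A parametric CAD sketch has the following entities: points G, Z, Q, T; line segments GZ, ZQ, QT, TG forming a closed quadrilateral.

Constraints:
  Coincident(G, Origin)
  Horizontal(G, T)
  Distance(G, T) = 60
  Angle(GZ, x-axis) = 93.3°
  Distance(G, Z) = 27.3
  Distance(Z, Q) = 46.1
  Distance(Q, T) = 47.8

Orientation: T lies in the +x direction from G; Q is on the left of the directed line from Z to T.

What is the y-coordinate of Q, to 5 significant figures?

44.021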